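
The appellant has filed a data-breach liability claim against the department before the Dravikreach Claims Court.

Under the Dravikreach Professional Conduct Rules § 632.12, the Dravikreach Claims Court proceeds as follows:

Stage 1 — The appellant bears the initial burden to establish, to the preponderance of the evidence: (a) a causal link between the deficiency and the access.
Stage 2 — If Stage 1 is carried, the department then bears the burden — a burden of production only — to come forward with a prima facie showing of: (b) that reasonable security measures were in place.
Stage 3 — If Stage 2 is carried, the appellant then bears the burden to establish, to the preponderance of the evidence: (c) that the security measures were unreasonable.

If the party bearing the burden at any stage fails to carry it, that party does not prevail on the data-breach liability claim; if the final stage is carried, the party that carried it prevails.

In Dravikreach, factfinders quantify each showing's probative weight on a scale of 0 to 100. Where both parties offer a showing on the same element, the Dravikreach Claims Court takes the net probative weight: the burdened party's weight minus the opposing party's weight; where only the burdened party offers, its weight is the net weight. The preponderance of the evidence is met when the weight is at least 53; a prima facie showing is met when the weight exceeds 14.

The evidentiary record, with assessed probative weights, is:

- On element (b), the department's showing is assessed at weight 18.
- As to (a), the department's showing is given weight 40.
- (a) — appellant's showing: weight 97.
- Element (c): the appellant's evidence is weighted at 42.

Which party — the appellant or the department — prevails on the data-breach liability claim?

Stage 1 (appellant, the preponderance of the evidence, weight is at least 53): (a) net 97−40=57 ≥ 53 — meets.
  Stage 1 carried; the burden shifts to the department.
Stage 2 (department, a prima facie showing, weight exceeds 14): (b) 18 > 14 — meets.
  The department carries Stage 2; the appellant now bears the burden.
Stage 3 (appellant, the preponderance of the evidence, weight is at least 53): (c) 42 < 53 — fails.
  Not every element is met, so the appellant fails to carry Stage 3.
The analysis ends at Stage 3; the department prevails.

department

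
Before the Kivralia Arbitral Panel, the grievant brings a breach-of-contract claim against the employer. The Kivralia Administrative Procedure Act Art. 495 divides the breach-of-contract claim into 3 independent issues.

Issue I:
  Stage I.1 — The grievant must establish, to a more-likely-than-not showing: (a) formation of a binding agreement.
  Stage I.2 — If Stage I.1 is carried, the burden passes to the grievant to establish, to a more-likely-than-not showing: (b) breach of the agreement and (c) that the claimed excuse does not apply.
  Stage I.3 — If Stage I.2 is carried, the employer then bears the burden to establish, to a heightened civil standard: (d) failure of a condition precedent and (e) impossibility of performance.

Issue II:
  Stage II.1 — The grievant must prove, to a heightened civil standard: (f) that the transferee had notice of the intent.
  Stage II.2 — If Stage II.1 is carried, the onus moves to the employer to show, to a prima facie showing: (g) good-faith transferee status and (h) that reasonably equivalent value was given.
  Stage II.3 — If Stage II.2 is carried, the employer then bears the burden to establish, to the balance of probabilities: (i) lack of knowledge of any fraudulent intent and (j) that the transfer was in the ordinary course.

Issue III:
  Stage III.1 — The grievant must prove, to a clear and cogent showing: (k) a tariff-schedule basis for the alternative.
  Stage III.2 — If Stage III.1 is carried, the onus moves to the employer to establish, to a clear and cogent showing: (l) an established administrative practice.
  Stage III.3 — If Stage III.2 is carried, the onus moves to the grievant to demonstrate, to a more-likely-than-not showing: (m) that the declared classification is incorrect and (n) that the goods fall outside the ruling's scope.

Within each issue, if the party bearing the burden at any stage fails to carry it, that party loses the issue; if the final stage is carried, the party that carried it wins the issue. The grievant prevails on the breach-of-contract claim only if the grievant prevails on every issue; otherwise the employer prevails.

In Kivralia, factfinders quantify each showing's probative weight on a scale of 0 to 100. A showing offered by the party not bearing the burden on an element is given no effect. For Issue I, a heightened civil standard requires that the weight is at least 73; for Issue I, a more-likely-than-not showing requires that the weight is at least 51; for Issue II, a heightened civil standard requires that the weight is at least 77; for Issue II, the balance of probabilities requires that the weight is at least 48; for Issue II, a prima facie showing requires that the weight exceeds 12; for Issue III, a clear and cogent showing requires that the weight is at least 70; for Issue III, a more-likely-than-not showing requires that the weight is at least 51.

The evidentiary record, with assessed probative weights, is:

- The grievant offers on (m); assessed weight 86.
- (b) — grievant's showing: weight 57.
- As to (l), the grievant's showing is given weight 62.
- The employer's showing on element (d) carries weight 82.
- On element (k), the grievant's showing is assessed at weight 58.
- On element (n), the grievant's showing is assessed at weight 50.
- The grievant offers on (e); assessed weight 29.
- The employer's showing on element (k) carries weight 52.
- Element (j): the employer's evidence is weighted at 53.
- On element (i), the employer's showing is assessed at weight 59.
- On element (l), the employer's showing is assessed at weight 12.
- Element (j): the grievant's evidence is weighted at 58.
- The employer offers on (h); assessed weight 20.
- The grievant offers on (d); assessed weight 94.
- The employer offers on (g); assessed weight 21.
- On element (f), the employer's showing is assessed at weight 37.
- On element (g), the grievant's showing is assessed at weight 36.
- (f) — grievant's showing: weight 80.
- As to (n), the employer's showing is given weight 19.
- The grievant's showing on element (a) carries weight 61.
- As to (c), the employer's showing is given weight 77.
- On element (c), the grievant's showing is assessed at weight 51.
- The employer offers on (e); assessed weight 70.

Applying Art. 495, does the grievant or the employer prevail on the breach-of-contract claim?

employer

— Issue I —
Stage I.1 (grievant, a more-likely-than-not showing, weight is at least 51): (a) 61 ≥ 51 — meets.
  Stage I.1 is satisfied; the grievant continues to bear the burden.
Stage I.2 (grievant, a more-likely-than-not showing, weight is at least 51): (b) 57 ≥ 51 — meets; (c) 51 (employer's 77 disregarded) ≥ 51 — meets.
  All elements met. The burden passes to the employer.
Stage I.3 (employer, a heightened civil standard, weight is at least 73): (d) 82 (grievant's 94 disregarded) ≥ 73 — meets; (e) 70 (grievant's 29 disregarded) < 73 — fails.
  Stage I.3 not carried; the employer fails its burden.
The analysis ends at Stage I.3; the grievant prevails on this issue.
— Issue II —
Stage II.1 — burden on grievant; standard: a heightened civil standard (weight is at least 77).
    (f): 80 (employer's 37 disregarded) ≥ 77 [met]
  The grievant carries Stage II.1; the employer now bears the burden.
Stage II.2 — burden on employer; standard: a prima facie showing (weight exceeds 12).
    (g): 21 (grievant's 36 disregarded) > 12 [met]
    (h): 20 > 12 [met]
  Stage II.2 is satisfied; the employer continues to bear the burden.
Stage II.3 — burden on employer; standard: the balance of probabilities (weight is at least 48).
    (i): 59 ≥ 48 [met]
    (j): 53 (grievant's 58 disregarded) ≥ 48 [met]
  The employer carries the last stage.
All stages carried — the employer prevails on this issue.
— Issue III —
Stage III.1 (grievant, a clear and cogent showing, weight is at least 70): (k) 58 (employer's 52 disregarded) < 70 — fails.
  Stage III.1 not carried; the grievant fails its burden.
The analysis ends at Stage III.1; the employer prevails on this issue.
Per-issue: Issue I → grievant; Issue II → employer; Issue III → employer. The grievant must prevail on every issue; overall, the employer prevails.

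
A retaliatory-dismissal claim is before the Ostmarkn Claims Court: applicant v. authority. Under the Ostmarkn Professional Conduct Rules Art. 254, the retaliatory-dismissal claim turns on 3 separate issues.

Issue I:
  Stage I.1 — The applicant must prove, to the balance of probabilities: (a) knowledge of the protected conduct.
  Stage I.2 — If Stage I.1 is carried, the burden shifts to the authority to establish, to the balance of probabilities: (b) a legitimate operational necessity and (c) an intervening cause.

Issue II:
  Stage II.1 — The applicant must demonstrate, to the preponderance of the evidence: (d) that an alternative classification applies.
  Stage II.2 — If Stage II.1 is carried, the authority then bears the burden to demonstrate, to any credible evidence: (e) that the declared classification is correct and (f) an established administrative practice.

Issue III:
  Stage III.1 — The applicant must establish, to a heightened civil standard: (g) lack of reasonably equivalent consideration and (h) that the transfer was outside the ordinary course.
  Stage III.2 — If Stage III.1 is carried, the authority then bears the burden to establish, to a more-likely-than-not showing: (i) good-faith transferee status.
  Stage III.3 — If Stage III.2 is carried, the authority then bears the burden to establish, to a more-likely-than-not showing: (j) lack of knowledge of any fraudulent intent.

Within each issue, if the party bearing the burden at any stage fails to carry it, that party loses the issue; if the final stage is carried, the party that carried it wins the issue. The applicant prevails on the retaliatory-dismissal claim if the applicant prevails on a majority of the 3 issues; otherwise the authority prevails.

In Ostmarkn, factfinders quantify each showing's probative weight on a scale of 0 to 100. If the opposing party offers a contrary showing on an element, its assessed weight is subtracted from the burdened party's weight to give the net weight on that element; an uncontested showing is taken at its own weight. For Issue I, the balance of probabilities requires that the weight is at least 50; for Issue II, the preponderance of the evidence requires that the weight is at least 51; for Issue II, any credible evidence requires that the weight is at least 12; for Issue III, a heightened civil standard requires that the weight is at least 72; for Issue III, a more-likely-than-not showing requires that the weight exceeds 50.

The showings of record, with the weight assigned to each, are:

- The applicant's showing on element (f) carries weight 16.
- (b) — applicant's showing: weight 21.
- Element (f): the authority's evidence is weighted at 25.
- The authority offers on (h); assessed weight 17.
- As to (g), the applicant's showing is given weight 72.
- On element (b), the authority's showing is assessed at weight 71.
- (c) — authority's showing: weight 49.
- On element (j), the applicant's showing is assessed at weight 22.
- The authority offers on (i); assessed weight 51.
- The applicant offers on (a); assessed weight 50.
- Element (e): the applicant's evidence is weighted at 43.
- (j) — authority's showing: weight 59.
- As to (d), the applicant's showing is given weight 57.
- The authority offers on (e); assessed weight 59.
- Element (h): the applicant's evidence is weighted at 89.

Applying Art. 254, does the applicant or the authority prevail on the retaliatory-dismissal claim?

— Issue I —
Stage I.1 — burden on applicant; standard: the balance of probabilities (weight is at least 50).
    (a): 50 ≥ 50 [met]
  All elements met. The burden passes to the authority.
Stage I.2 — burden on authority; standard: the balance of probabilities (weight is at least 50).
    (b): 71 − 21 = 50 ≥ 50 [met]
    (c): 49 < 50 [not met]
  Stage I.2 not carried; the authority fails its burden.
The applicant prevails on this issue.
— Issue II —
At Stage II.1 the applicant must meet the preponderance of the evidence (weight is at least 51): on (d) the weight is 57, ≥ 51, so (d) meets the standard.
  Stage II.1 carried; the burden shifts to the authority.
At Stage II.2 the authority must meet any credible evidence (weight is at least 12): on (e) the weight is 59 less the opposing 43 gives net 16, ≥ 12, so (e) meets the standard; on (f) the weight is 25 less the opposing 16 gives net 9, which does not reach 12, so (f) does not meet the standard.
  Not every element is met, so the authority fails to carry Stage II.2.
The applicant prevails on this issue.
— Issue III —
Stage III.1 — burden on applicant; standard: a heightened civil standard (weight is at least 72).
    (g): 72 ≥ 72 [met]
    (h): 89 − 17 = 72 ≥ 72 [met]
  All elements met. The burden passes to the authority.
Stage III.2 — burden on authority; standard: a more-likely-than-not showing (weight exceeds 50).
    (i): 51 > 50 [met]
  All elements met. The authority retains the burden for Stage III.3.
Stage III.3 — burden on authority; standard: a more-likely-than-not showing (weight exceeds 50).
    (j): 59 − 22 = 37 ≤ 50 [not met]
  Stage III.3 not carried; the authority fails its burden.
The applicant prevails on this issue.
Per-issue: Issue I → applicant; Issue II → applicant; Issue III → applicant. The applicant must prevail on a majority of issues; overall, the applicant prevails.

applicant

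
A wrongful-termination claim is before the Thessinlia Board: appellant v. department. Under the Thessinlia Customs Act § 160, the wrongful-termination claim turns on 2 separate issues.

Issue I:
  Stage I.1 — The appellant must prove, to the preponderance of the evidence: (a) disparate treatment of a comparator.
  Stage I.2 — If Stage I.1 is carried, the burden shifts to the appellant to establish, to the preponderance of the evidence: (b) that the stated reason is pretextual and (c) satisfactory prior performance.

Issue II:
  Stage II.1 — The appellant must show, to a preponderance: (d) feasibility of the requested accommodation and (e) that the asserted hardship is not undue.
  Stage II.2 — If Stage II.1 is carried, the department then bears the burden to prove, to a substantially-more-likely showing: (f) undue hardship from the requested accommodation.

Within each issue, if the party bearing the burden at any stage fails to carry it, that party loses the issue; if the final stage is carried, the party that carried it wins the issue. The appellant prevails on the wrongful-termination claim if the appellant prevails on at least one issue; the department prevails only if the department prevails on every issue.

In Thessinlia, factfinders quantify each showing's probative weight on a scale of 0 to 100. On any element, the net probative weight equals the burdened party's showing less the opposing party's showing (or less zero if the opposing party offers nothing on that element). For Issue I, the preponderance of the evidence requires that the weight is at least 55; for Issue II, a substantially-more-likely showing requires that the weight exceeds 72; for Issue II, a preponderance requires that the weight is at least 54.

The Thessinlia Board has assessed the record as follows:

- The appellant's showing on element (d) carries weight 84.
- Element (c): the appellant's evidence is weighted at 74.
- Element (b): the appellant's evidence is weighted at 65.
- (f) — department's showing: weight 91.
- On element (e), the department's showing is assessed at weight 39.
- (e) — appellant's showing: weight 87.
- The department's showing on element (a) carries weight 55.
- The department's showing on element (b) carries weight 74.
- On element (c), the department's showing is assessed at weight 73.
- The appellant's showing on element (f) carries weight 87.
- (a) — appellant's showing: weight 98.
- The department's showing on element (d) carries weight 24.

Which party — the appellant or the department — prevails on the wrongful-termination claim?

department

— Issue I —
Stage I.1 — burden on appellant; standard: the preponderance of the evidence (weight is at least 55).
    (a): 98 − 55 = 43 < 55 [not met]
  Stage I.1 not carried; the appellant fails its burden.
The department prevails on this issue.
— Issue II —
Stage II.1 — burden on appellant; standard: a preponderance (weight is at least 54).
    (d): 84 − 24 = 60 ≥ 54 [met]
    (e): 87 − 39 = 48 < 54 [not met]
  The appellant does not carry Stage II.1.
The analysis ends at Stage II.1; the department prevails on this issue.
Per-issue: Issue I → department; Issue II → department. The appellant must prevail on at least one issue; overall, the department prevails.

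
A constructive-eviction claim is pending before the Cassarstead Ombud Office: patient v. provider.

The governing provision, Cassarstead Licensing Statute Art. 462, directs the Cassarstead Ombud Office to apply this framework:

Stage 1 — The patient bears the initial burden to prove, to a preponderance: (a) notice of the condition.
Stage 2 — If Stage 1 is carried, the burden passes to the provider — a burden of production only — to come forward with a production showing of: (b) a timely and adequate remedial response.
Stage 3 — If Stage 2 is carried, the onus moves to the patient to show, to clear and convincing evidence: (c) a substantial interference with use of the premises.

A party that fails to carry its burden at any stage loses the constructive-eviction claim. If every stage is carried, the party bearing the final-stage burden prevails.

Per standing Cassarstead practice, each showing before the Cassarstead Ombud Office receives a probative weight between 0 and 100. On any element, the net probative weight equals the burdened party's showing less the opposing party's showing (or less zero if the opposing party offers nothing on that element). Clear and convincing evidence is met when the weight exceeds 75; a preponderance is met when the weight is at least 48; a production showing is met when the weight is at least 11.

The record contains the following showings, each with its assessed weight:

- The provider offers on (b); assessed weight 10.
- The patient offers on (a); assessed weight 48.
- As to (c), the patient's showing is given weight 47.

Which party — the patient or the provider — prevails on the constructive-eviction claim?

patient

Stage 1 (patient, a preponderance, weight is at least 48): (a) 48 ≥ 48 — meets.
  Stage 1 is satisfied; the onus moves to the provider.
Stage 2 (provider, a production showing, weight is at least 11): (b) 10 < 11 — fails.
  The provider does not carry Stage 2.
The patient prevails.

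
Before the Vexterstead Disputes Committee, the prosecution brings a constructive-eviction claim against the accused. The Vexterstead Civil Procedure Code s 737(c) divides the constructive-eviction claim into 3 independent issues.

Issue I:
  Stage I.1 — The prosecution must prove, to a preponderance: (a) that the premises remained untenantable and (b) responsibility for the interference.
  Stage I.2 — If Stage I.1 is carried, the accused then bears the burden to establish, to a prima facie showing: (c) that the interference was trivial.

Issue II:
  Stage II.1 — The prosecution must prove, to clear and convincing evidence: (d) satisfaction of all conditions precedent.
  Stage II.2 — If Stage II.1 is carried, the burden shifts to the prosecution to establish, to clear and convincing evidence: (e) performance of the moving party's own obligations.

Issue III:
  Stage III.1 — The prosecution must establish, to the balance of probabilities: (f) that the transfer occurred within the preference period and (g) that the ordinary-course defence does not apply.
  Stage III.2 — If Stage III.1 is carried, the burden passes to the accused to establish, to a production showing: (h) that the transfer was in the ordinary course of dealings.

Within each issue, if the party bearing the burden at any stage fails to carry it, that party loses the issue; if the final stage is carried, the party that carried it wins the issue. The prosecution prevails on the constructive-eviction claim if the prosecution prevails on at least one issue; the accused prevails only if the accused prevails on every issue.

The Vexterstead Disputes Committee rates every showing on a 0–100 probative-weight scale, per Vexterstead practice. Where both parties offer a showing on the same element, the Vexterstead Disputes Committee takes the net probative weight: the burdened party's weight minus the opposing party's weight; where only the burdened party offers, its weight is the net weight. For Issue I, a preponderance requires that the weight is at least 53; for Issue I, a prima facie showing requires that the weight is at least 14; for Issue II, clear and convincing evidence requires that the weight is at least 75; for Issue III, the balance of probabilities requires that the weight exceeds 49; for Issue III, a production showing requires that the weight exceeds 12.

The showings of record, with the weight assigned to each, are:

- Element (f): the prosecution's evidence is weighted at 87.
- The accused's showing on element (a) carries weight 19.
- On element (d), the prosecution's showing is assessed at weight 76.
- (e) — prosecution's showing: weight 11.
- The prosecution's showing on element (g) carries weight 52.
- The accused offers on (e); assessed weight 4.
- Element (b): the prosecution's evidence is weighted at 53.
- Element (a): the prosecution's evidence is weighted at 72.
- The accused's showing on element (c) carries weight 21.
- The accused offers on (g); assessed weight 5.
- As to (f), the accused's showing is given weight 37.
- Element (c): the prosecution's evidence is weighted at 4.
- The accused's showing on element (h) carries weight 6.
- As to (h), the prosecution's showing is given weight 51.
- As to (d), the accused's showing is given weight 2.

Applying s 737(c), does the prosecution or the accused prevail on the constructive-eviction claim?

— Issue I —
At Stage I.1 the prosecution must meet a preponderance (weight is at least 53): on (a) the weight is 72 less the opposing 19 gives net 53, which does reach 53, so (a) meets the standard; on (b) the weight is 53, ≥ 53, so (b) meets the standard.
  All elements met. The burden passes to the accused.
At Stage I.2 the accused must meet a prima facie showing (weight is at least 14): on (c) the weight is 21 less the opposing 4 gives net 17, which does reach 14, so (c) meets the standard.
  Stage I.2 carried; the final stage is satisfied.
All stages carried — the accused prevails on this issue.
— Issue II —
At Stage II.1 the prosecution must meet clear and convincing evidence (weight is at least 75): on (d) the weight is 76 less the opposing 2 gives net 74, which does not reach 75, so (d) does not meet the standard.
  Stage II.1 not carried; the prosecution fails its burden.
The analysis ends at Stage II.1; the accused prevails on this issue.
— Issue III —
Stage III.1 (prosecution, the balance of probabilities, weight exceeds 49): (f) net 87−37=50 > 49 — meets; (g) net 52−5=47 ≤ 49 — fails.
  The prosecution does not carry Stage III.1.
So the accused prevails on this issue.
Per-issue: Issue I → accused; Issue II → accused; Issue III → accused. The prosecution must prevail on at least one issue; overall, the accused prevails.

accused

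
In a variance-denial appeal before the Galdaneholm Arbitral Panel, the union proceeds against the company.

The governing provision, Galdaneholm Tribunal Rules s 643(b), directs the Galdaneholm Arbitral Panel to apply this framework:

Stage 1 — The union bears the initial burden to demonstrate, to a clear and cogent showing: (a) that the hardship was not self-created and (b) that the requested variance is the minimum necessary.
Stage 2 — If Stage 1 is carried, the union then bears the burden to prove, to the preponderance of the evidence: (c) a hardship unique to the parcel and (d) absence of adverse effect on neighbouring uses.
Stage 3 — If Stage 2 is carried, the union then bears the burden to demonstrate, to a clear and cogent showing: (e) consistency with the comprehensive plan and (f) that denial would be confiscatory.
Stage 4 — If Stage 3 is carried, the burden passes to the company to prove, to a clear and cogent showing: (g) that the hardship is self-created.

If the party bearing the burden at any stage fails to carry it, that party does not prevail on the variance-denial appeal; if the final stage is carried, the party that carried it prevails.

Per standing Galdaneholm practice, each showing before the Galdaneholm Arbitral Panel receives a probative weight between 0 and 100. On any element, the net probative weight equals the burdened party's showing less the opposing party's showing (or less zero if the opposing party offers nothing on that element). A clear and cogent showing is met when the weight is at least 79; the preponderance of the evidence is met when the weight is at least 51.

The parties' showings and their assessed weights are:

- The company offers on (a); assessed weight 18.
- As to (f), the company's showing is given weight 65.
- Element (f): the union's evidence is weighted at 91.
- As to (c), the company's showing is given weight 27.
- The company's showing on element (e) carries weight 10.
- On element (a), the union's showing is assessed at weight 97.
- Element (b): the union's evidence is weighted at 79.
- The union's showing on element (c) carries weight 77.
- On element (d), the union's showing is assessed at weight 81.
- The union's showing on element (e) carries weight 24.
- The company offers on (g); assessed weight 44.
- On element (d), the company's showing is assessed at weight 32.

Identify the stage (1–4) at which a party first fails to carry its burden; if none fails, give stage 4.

stage 2

At Stage 1 the union must meet a clear and cogent showing (weight is at least 79): on (a) the weight is 97 less the opposing 18 gives net 79, ≥ 79, so (a) meets the standard; on (b) the weight is 79, which does reach 79, so (b) meets the standard.
  Stage 1 is satisfied; the union continues to bear the burden.
At Stage 2 the union must meet the preponderance of the evidence (weight is at least 51): on (c) the weight is 77 less the opposing 27 gives net 50, < 51, so (c) does not meet the standard; on (d) the weight is 81 less the opposing 32 gives net 49, which does not reach 51, so (d) does not meet the standard.
  Not every element is met, so the union fails to carry Stage 2.
So the company prevails.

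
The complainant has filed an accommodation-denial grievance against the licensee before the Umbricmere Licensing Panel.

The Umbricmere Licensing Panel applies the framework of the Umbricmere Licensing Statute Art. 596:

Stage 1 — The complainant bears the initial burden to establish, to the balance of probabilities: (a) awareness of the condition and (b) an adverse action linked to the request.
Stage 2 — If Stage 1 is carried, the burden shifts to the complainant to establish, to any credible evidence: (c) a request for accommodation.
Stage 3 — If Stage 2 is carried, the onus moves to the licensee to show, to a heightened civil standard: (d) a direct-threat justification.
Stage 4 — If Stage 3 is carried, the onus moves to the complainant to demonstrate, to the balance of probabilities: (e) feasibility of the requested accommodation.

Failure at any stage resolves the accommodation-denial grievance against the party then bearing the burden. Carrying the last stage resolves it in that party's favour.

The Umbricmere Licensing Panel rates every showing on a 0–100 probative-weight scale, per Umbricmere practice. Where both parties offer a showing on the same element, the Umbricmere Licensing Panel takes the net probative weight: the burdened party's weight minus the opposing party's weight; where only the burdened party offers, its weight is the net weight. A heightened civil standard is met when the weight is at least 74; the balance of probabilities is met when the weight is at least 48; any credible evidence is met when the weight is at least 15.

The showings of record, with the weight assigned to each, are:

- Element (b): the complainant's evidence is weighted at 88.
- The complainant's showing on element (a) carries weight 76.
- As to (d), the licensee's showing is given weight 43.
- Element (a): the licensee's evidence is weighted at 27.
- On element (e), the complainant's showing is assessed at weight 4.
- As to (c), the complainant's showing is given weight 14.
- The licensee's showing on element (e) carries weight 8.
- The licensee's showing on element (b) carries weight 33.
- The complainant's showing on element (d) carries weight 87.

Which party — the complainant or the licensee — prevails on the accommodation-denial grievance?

Stage 1 (complainant, the balance of probabilities, weight is at least 48): (a) net 76−27=49 ≥ 48 — meets; (b) net 88−33=55 ≥ 48 — meets.
  All elements met. The complainant retains the burden for Stage 2.
Stage 2 (complainant, any credible evidence, weight is at least 15): (c) 14 < 15 — fails.
  Stage 2 not carried; the complainant fails its burden.
So the licensee prevails.

licensee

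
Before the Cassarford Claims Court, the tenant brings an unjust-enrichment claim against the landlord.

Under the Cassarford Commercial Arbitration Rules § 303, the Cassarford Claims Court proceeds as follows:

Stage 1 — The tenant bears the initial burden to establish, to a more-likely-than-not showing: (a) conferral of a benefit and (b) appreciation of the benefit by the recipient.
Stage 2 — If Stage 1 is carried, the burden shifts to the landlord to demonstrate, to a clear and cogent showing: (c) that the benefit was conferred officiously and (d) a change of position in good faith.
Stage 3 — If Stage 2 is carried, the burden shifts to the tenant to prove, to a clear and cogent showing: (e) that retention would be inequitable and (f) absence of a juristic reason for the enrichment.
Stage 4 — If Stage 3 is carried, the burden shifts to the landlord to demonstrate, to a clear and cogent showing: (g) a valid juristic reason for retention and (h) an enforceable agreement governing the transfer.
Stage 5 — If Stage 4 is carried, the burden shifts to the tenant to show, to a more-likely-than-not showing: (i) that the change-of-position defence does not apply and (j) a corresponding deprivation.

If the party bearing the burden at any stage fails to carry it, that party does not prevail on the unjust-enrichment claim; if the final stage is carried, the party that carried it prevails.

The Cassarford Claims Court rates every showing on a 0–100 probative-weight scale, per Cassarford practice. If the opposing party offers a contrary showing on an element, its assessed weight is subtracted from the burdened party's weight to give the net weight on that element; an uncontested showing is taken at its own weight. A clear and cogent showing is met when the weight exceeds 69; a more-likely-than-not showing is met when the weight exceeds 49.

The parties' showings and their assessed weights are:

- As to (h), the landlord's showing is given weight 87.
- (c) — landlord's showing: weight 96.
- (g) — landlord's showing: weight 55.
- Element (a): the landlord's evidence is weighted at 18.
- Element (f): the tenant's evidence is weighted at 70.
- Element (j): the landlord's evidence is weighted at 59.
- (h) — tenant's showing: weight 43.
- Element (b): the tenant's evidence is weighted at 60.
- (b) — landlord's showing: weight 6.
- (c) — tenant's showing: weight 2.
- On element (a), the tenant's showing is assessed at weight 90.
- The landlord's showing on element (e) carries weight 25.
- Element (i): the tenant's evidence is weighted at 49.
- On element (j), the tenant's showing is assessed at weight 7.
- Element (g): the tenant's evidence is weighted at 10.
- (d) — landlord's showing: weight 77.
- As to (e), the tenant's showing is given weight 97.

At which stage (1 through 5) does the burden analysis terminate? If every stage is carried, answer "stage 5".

At Stage 1 the tenant must meet a more-likely-than-not showing (weight exceeds 49): on (a) the weight is 90 less the opposing 18 gives net 72, which does exceed 49, so (a) meets the standard; on (b) the weight is 60 less the opposing 6 gives net 54, which does exceed 49, so (b) meets the standard.
  All elements met. The burden passes to the landlord.
At Stage 2 the landlord must meet a clear and cogent showing (weight exceeds 69): on (c) the weight is 96 less the opposing 2 gives net 94, which does exceed 69, so (c) meets the standard; on (d) the weight is 77, > 69, so (d) meets the standard.
  Stage 2 carried; the burden shifts to the tenant.
At Stage 3 the tenant must meet a clear and cogent showing (weight exceeds 69): on (e) the weight is 97 less the opposing 25 gives net 72, > 69, so (e) meets the standard; on (f) the weight is 70, which does exceed 69, so (f) meets the standard.
  The tenant carries Stage 3; the landlord now bears the burden.
At Stage 4 the landlord must meet a clear and cogent showing (weight exceeds 69): on (g) the weight is 55 less the opposing 10 gives net 45, ≤ 69, so (g) does not meet the standard; on (h) the weight is 87 less the opposing 43 gives net 44, ≤ 69, so (h) does not meet the standard.
  Not every element is met, so the landlord fails to carry Stage 4.
The analysis ends at Stage 4; the tenant prevails.

stage 4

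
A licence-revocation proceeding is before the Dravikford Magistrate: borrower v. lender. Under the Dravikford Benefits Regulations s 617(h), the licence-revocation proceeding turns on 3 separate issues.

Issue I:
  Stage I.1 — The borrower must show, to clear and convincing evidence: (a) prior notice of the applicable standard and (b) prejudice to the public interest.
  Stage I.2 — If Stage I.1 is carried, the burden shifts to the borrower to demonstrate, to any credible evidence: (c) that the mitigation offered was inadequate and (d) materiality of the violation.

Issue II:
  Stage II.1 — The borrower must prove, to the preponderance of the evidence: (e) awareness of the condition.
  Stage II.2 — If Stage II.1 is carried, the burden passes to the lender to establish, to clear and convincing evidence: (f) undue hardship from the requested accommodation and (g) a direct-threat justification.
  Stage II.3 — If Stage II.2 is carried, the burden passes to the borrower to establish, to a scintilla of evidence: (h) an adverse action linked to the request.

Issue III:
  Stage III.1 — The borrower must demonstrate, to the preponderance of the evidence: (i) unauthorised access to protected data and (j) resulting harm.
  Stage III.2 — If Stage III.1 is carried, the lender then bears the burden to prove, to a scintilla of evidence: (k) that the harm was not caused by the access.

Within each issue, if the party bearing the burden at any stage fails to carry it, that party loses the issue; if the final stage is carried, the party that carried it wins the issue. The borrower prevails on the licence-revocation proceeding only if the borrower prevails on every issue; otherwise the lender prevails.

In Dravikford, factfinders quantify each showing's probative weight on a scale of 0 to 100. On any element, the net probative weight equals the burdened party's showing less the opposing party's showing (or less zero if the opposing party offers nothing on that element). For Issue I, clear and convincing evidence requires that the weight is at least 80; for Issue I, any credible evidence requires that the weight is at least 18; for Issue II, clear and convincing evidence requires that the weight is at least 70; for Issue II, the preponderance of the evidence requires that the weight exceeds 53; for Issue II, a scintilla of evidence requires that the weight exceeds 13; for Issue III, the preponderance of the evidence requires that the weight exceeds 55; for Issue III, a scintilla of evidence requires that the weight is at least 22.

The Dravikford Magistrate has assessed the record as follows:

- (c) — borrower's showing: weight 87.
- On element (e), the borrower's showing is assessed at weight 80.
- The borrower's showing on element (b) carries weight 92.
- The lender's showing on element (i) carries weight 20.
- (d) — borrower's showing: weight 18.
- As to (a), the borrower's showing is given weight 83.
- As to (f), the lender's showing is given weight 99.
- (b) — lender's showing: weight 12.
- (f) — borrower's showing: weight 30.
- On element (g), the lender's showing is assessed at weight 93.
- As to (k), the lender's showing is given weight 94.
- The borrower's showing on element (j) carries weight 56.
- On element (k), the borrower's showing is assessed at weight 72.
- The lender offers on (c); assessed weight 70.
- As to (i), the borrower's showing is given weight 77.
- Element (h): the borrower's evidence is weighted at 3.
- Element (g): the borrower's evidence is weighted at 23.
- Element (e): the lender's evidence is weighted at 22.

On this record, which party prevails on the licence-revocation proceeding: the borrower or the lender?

— Issue I —
Stage I.1 — burden on borrower; standard: clear and convincing evidence (weight is at least 80).
    (a): 83 ≥ 80 [met]
    (b): 92 − 12 = 80 ≥ 80 [met]
  Stage I.1 carried; the burden remains with the borrower.
Stage I.2 — burden on borrower; standard: any credible evidence (weight is at least 18).
    (c): 87 − 70 = 17 < 18 [not met]
    (d): 18 ≥ 18 [met]
  The borrower does not carry Stage I.2.
So the lender prevails on this issue.
— Issue II —
At Stage II.1 the borrower must meet the preponderance of the evidence (weight exceeds 53): on (e) the weight is 80 less the opposing 22 gives net 58, > 53, so (e) meets the standard.
  The borrower carries Stage II.1; the lender now bears the burden.
At Stage II.2 the lender must meet clear and convincing evidence (weight is at least 70): on (f) the weight is 99 less the opposing 30 gives net 69, which does not reach 70, so (f) does not meet the standard; on (g) the weight is 93 less the opposing 23 gives net 70, ≥ 70, so (g) meets the standard.
  The lender does not carry Stage II.2.
The borrower prevails on this issue.
— Issue III —
Stage III.1 (borrower, the preponderance of the evidence, weight exceeds 55): (i) net 77−20=57 > 55 — meets; (j) 56 > 55 — meets.
  The borrower carries Stage III.1; the lender now bears the burden.
Stage III.2 (lender, a scintilla of evidence, weight is at least 22): (k) net 94−72=22 ≥ 22 — meets.
  All elements met at the final stage.
With every stage satisfied, the lender prevails on this issue.
Per-issue: Issue I → lender; Issue II → borrower; Issue III → lender. The borrower must prevail on every issue; overall, the lender prevails.

lender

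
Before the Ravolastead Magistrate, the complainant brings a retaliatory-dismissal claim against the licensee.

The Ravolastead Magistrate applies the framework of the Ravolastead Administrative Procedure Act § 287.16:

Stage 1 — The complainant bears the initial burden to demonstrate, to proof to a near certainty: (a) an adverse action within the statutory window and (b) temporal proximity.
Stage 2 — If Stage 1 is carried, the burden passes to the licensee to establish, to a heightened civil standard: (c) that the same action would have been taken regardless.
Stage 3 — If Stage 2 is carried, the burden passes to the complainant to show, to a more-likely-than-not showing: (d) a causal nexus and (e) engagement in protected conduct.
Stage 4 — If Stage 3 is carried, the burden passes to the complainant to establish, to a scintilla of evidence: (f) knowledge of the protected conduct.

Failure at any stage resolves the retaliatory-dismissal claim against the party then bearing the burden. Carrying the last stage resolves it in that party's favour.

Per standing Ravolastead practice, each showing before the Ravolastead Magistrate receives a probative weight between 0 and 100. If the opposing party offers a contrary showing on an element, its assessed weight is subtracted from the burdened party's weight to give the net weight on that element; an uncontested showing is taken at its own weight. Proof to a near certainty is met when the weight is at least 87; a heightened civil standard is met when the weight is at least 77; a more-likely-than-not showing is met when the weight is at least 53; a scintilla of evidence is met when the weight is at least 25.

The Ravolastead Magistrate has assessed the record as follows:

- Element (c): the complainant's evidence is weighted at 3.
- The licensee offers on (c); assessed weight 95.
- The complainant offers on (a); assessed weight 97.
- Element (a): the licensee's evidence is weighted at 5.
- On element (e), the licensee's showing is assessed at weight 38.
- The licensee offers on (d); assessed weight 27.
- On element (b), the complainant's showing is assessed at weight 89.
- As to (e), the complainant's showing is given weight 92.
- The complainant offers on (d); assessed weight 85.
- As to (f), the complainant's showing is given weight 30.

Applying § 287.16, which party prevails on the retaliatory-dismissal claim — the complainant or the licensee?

Stage 1 — burden on complainant; standard: proof to a near certainty (weight is at least 87).
    (a): 97 − 5 = 92 ≥ 87 [met]
    (b): 89 ≥ 87 [met]
  The complainant carries Stage 1; the licensee now bears the burden.
Stage 2 — burden on licensee; standard: a heightened civil standard (weight is at least 77).
    (c): 95 − 3 = 92 ≥ 77 [met]
  All elements met. The burden passes to the complainant.
Stage 3 — burden on complainant; standard: a more-likely-than-not showing (weight is at least 53).
    (d): 85 − 27 = 58 ≥ 53 [met]
    (e): 92 − 38 = 54 ≥ 53 [met]
  Stage 3 carried; the burden remains with the complainant.
Stage 4 — burden on complainant; standard: a scintilla of evidence (weight is at least 25).
    (f): 30 ≥ 25 [met]
  All elements met at the final stage.
With every stage satisfied, the complainant prevails.

complainant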